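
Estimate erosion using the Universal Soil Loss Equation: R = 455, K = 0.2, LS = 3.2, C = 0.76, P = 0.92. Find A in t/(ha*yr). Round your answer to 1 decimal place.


Step 1: A = R * K * LS * C * P
Step 2: R * K = 455 * 0.2 = 91.0
Step 3: (R*K) * LS = 91.0 * 3.2 = 291.2
Step 4: * C * P = 291.2 * 0.76 * 0.92 = 203.6
Step 5: A = 203.6 t/(ha*yr)

203.6


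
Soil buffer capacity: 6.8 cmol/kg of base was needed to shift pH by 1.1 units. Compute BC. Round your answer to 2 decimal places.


Step 1: BC = change in base / change in pH
Step 2: BC = 6.8 / 1.1
Step 3: BC = 6.18 cmol/(kg*pH unit)

6.18


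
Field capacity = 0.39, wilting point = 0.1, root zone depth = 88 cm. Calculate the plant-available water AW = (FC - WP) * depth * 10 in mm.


Step 1: Available water = (FC - WP) * depth * 10
Step 2: AW = (0.39 - 0.1) * 88 * 10
Step 3: AW = 0.29 * 88 * 10
Step 4: AW = 255.2 mm

255.2


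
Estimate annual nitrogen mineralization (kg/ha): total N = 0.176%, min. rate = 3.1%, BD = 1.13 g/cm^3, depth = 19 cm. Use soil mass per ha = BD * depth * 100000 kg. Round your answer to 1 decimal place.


Step 1: Soil mass per ha = BD * depth * 100000 = 1.13 * 19 * 100000 = 2147000 kg
Step 2: Total N pool = soil mass * N%/100 = 2147000 * 0.176/100 = 3778.72 kg/ha
Step 3: N mineralized = N pool * rate%/100 = 3778.72 * 3.1/100 = 117.1 kg/ha/yr

117.1


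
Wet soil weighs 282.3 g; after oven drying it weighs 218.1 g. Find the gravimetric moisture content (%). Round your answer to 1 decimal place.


Step 1: Water mass = wet - dry = 282.3 - 218.1 = 64.2 g
Step 2: w = 100 * water mass / dry mass
Step 3: w = 100 * 64.2 / 218.1 = 29.4%

29.4


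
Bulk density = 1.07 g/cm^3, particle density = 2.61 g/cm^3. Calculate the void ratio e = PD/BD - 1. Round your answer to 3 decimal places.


Step 1: e = PD / BD - 1
Step 2: e = 2.61 / 1.07 - 1
Step 3: e = 2.43925 - 1
Step 4: e = 1.439

1.439


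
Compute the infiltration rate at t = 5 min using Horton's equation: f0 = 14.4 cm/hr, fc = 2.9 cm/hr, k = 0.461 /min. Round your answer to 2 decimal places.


Step 1: f = fc + (f0 - fc) * exp(-k * t)
Step 2: exp(-0.461 * 5) = 0.099759
Step 3: f = 2.9 + (14.4 - 2.9) * 0.099759
Step 4: f = 2.9 + 11.5 * 0.099759
Step 5: f = 4.05 cm/hr

4.05


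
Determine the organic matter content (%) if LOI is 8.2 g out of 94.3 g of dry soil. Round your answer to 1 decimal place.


Step 1: OM% = 100 * LOI / sample mass
Step 2: OM = 100 * 8.2 / 94.3
Step 3: OM = 8.7%

8.7


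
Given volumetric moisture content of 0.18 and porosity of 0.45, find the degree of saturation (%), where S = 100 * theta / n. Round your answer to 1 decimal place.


Step 1: S = 100 * theta_v / n
Step 2: S = 100 * 0.18 / 0.45
Step 3: S = 40.0%

40.0


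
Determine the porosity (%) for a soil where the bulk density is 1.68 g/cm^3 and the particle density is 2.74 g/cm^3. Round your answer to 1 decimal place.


Step 1: Formula: n = 100 * (1 - BD / PD)
Step 2: n = 100 * (1 - 1.68 / 2.74)
Step 3: n = 100 * (1 - 0.61314)
Step 4: n = 38.7%

38.7


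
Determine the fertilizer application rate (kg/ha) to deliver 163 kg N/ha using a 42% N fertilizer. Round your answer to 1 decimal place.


Step 1: Fertilizer rate = target N / (N content / 100)
Step 2: Rate = 163 / (42 / 100)
Step 3: Rate = 163 / 0.42
Step 4: Rate = 388.1 kg/ha

388.1


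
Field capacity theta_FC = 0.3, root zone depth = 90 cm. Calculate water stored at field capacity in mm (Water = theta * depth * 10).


Step 1: Water (mm) = theta_FC * depth (cm) * 10
Step 2: Water = 0.3 * 90 * 10
Step 3: Water = 270.0 mm

270.0


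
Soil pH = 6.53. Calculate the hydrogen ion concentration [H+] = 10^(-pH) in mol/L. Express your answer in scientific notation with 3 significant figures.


Step 1: [H+] = 10^(-pH)
Step 2: [H+] = 10^(-6.53)
Step 3: [H+] = 2.95e-07 mol/L

2.95e-07


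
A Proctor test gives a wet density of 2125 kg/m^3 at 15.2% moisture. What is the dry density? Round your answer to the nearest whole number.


Step 1: Dry density = wet density / (1 + w/100)
Step 2: Dry density = 2125 / (1 + 15.2/100)
Step 3: Dry density = 2125 / 1.152
Step 4: Dry density = 1845 kg/m^3

1845


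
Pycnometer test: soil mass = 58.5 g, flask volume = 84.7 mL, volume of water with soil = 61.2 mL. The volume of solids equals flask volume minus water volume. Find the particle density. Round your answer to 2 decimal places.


Step 1: Volume of solids = flask volume - water volume with soil
Step 2: V_solids = 84.7 - 61.2 = 23.5 mL
Step 3: Particle density = mass / V_solids = 58.5 / 23.5 = 2.49 g/cm^3

2.49


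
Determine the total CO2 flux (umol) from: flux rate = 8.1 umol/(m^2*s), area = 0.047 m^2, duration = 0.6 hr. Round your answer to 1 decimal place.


Step 1: Convert time to seconds: 0.6 hr * 3600 = 2160.0 s
Step 2: Total = flux * area * time_s
Step 3: Total = 8.1 * 0.047 * 2160.0
Step 4: Total = 822.3 umol

822.3


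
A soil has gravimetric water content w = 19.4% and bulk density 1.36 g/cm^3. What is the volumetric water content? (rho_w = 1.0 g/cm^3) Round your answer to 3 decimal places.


Step 1: theta = (w / 100) * BD / rho_w
Step 2: theta = (19.4 / 100) * 1.36 / 1.0
Step 3: theta = 0.194 * 1.36
Step 4: theta = 0.264

0.264


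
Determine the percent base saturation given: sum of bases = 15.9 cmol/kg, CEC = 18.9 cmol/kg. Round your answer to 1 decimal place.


Step 1: BS = 100 * (sum of bases) / CEC
Step 2: BS = 100 * 15.9 / 18.9
Step 3: BS = 84.1%

84.1


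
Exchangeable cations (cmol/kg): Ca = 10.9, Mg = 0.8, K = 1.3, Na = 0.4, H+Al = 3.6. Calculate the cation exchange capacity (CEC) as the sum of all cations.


Step 1: CEC = Ca + Mg + K + Na + (H+Al)
Step 2: CEC = 10.9 + 0.8 + 1.3 + 0.4 + 3.6
Step 3: CEC = 17.0 cmol/kg

17.0


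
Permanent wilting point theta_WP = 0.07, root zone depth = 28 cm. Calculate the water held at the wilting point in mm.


Step 1: Water (mm) = theta_WP * depth * 10
Step 2: Water = 0.07 * 28 * 10
Step 3: Water = 19.6 mm

19.6


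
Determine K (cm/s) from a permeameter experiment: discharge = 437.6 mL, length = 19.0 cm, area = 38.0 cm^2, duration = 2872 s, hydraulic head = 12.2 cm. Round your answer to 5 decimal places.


Step 1: K = Q * L / (A * t * h)
Step 2: Numerator = 437.6 * 19.0 = 8314.4
Step 3: Denominator = 38.0 * 2872 * 12.2 = 1331459.2
Step 4: K = 8314.4 / 1331459.2 = 0.00624 cm/s

0.00624


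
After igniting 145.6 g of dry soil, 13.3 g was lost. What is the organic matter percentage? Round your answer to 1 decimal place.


Step 1: OM% = 100 * LOI / sample mass
Step 2: OM = 100 * 13.3 / 145.6
Step 3: OM = 9.1%

9.1


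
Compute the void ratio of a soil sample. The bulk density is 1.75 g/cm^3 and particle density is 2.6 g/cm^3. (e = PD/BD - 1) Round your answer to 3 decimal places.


Step 1: e = PD / BD - 1
Step 2: e = 2.6 / 1.75 - 1
Step 3: e = 1.48571 - 1
Step 4: e = 0.486

0.486


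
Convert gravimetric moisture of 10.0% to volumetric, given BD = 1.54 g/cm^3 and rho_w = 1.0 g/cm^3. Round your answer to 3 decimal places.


Step 1: theta = (w / 100) * BD / rho_w
Step 2: theta = (10.0 / 100) * 1.54 / 1.0
Step 3: theta = 0.1 * 1.54
Step 4: theta = 0.154

0.154


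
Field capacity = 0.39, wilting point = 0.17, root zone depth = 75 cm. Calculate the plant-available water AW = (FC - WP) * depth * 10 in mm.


Step 1: Available water = (FC - WP) * depth * 10
Step 2: AW = (0.39 - 0.17) * 75 * 10
Step 3: AW = 0.22 * 75 * 10
Step 4: AW = 165.0 mm

165.0


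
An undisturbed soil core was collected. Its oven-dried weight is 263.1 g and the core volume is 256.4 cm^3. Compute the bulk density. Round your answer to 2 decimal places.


Step 1: Identify the formula: BD = dry mass / volume
Step 2: Substitute values: BD = 263.1 / 256.4
Step 3: BD = 1.03 g/cm^3

1.03


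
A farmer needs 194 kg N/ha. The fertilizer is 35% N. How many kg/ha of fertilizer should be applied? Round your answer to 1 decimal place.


Step 1: Fertilizer rate = target N / (N content / 100)
Step 2: Rate = 194 / (35 / 100)
Step 3: Rate = 194 / 0.35
Step 4: Rate = 554.3 kg/ha

554.3


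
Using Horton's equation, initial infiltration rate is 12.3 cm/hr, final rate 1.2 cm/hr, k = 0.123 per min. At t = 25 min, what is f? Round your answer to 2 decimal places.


Step 1: f = fc + (f0 - fc) * exp(-k * t)
Step 2: exp(-0.123 * 25) = 0.04619
Step 3: f = 1.2 + (12.3 - 1.2) * 0.04619
Step 4: f = 1.2 + 11.1 * 0.04619
Step 5: f = 1.71 cm/hr

1.71


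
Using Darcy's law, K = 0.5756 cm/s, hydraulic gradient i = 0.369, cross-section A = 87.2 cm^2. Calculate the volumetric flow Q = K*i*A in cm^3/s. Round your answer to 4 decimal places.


Step 1: Apply Darcy's law: Q = K * i * A
Step 2: Q = 0.5756 * 0.369 * 87.2
Step 3: Q = 18.521 cm^3/s

18.521


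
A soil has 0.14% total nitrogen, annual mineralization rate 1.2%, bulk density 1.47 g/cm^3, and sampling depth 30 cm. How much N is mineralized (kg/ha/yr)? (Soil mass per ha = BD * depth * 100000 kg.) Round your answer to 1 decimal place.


Step 1: Soil mass per ha = BD * depth * 100000 = 1.47 * 30 * 100000 = 4410000 kg
Step 2: Total N pool = soil mass * N%/100 = 4410000 * 0.14/100 = 6174.0 kg/ha
Step 3: N mineralized = N pool * rate%/100 = 6174.0 * 1.2/100 = 74.1 kg/ha/yr

74.1


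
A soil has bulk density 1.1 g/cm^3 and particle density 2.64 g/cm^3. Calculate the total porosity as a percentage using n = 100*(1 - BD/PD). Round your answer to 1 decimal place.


Step 1: Formula: n = 100 * (1 - BD / PD)
Step 2: n = 100 * (1 - 1.1 / 2.64)
Step 3: n = 100 * (1 - 0.41667)
Step 4: n = 58.3%

58.3


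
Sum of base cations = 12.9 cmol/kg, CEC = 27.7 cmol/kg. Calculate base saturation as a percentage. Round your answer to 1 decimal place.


Step 1: BS = 100 * (sum of bases) / CEC
Step 2: BS = 100 * 12.9 / 27.7
Step 3: BS = 46.6%

46.6


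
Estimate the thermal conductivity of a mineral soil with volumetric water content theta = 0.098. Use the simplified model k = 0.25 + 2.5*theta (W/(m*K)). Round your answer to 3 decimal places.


Step 1: k = 0.25 + 2.5 * theta
Step 2: k = 0.25 + 2.5 * 0.098
Step 3: k = 0.25 + 0.245
Step 4: k = 0.495 W/(m*K)

0.495


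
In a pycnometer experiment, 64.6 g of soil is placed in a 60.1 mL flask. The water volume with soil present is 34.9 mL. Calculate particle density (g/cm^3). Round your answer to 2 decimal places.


Step 1: Volume of solids = flask volume - water volume with soil
Step 2: V_solids = 60.1 - 34.9 = 25.2 mL
Step 3: Particle density = mass / V_solids = 64.6 / 25.2 = 2.56 g/cm^3

2.56


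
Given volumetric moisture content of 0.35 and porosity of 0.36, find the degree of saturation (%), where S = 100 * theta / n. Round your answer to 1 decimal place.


Step 1: S = 100 * theta_v / n
Step 2: S = 100 * 0.35 / 0.36
Step 3: S = 97.2%

97.2


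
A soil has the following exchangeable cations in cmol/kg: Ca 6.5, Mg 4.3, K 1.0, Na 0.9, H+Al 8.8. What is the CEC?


Step 1: CEC = Ca + Mg + K + Na + (H+Al)
Step 2: CEC = 6.5 + 4.3 + 1.0 + 0.9 + 8.8
Step 3: CEC = 21.5 cmol/kg

21.5


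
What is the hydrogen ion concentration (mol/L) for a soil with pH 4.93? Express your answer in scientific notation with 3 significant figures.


Step 1: [H+] = 10^(-pH)
Step 2: [H+] = 10^(-4.93)
Step 3: [H+] = 1.17e-05 mol/L

1.17e-05


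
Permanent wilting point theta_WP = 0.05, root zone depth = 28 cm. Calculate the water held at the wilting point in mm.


Step 1: Water (mm) = theta_WP * depth * 10
Step 2: Water = 0.05 * 28 * 10
Step 3: Water = 14.0 mm

14.0


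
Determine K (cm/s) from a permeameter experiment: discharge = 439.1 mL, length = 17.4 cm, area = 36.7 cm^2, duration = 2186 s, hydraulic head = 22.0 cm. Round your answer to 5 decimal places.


Step 1: K = Q * L / (A * t * h)
Step 2: Numerator = 439.1 * 17.4 = 7640.34
Step 3: Denominator = 36.7 * 2186 * 22.0 = 1764976.4
Step 4: K = 7640.34 / 1764976.4 = 0.00433 cm/s

0.00433


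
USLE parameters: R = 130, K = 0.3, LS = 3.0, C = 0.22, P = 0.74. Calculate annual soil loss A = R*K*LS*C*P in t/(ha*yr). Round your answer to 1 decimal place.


Step 1: A = R * K * LS * C * P
Step 2: R * K = 130 * 0.3 = 39.0
Step 3: (R*K) * LS = 39.0 * 3.0 = 117.0
Step 4: * C * P = 117.0 * 0.22 * 0.74 = 19.0
Step 5: A = 19.0 t/(ha*yr)

19.0


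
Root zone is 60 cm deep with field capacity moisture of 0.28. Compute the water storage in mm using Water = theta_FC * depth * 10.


Step 1: Water (mm) = theta_FC * depth (cm) * 10
Step 2: Water = 0.28 * 60 * 10
Step 3: Water = 168.0 mm

168.0


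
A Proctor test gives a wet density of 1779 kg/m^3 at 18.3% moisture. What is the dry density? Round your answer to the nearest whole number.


Step 1: Dry density = wet density / (1 + w/100)
Step 2: Dry density = 1779 / (1 + 18.3/100)
Step 3: Dry density = 1779 / 1.183
Step 4: Dry density = 1504 kg/m^3

1504


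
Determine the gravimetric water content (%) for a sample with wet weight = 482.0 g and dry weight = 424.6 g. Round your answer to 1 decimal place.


Step 1: Water mass = wet - dry = 482.0 - 424.6 = 57.4 g
Step 2: w = 100 * water mass / dry mass
Step 3: w = 100 * 57.4 / 424.6 = 13.5%

13.5


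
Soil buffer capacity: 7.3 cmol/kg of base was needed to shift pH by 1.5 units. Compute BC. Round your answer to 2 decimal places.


Step 1: BC = change in base / change in pH
Step 2: BC = 7.3 / 1.5
Step 3: BC = 4.87 cmol/(kg*pH unit)

4.87


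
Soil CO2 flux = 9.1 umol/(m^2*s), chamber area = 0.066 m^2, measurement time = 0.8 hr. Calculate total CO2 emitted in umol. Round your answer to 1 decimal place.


Step 1: Convert time to seconds: 0.8 hr * 3600 = 2880.0 s
Step 2: Total = flux * area * time_s
Step 3: Total = 9.1 * 0.066 * 2880.0
Step 4: Total = 1729.7 umol

1729.7


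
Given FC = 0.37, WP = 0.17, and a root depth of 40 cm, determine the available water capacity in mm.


Step 1: Available water = (FC - WP) * depth * 10
Step 2: AW = (0.37 - 0.17) * 40 * 10
Step 3: AW = 0.2 * 40 * 10
Step 4: AW = 80.0 mm

80.0


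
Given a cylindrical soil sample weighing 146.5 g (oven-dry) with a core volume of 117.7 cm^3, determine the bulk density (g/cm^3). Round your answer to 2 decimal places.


Step 1: Identify the formula: BD = dry mass / volume
Step 2: Substitute values: BD = 146.5 / 117.7
Step 3: BD = 1.24 g/cm^3

1.24


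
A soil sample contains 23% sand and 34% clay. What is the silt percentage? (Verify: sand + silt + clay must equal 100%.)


Step 1: sand + silt + clay = 100%
Step 2: silt = 100 - sand - clay
Step 3: silt = 100 - 23 - 34
Step 4: silt = 43%

43


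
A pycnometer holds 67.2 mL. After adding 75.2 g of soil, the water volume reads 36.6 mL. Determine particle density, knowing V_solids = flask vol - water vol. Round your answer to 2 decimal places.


Step 1: Volume of solids = flask volume - water volume with soil
Step 2: V_solids = 67.2 - 36.6 = 30.6 mL
Step 3: Particle density = mass / V_solids = 75.2 / 30.6 = 2.46 g/cm^3

2.46


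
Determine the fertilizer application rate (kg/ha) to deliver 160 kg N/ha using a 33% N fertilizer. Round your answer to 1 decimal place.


Step 1: Fertilizer rate = target N / (N content / 100)
Step 2: Rate = 160 / (33 / 100)
Step 3: Rate = 160 / 0.33
Step 4: Rate = 484.8 kg/ha

484.8


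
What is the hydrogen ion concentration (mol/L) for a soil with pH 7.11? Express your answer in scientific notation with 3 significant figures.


Step 1: [H+] = 10^(-pH)
Step 2: [H+] = 10^(-7.11)
Step 3: [H+] = 7.76e-08 mol/L

7.76e-08


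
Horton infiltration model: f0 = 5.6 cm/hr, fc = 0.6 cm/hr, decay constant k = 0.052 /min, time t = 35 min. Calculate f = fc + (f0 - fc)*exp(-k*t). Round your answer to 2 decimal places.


Step 1: f = fc + (f0 - fc) * exp(-k * t)
Step 2: exp(-0.052 * 35) = 0.162026
Step 3: f = 0.6 + (5.6 - 0.6) * 0.162026
Step 4: f = 0.6 + 5.0 * 0.162026
Step 5: f = 1.41 cm/hr

1.41


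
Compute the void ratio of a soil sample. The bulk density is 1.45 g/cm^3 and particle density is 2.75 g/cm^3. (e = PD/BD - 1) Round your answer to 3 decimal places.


Step 1: e = PD / BD - 1
Step 2: e = 2.75 / 1.45 - 1
Step 3: e = 1.89655 - 1
Step 4: e = 0.897

0.897


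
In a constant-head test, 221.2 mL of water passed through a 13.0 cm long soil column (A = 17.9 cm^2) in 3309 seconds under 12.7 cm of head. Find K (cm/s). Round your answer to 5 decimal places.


Step 1: K = Q * L / (A * t * h)
Step 2: Numerator = 221.2 * 13.0 = 2875.6
Step 3: Denominator = 17.9 * 3309 * 12.7 = 752234.97
Step 4: K = 2875.6 / 752234.97 = 0.00382 cm/s

0.00382


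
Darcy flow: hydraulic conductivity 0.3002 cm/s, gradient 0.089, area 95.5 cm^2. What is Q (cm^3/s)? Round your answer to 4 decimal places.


Step 1: Apply Darcy's law: Q = K * i * A
Step 2: Q = 0.3002 * 0.089 * 95.5
Step 3: Q = 2.5515 cm^3/s

2.5515


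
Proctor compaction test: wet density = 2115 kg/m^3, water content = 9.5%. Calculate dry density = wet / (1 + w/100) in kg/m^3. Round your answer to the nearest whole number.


Step 1: Dry density = wet density / (1 + w/100)
Step 2: Dry density = 2115 / (1 + 9.5/100)
Step 3: Dry density = 2115 / 1.095
Step 4: Dry density = 1932 kg/m^3

1932


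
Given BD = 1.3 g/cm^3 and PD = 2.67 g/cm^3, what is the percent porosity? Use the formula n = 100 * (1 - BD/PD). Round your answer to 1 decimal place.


Step 1: Formula: n = 100 * (1 - BD / PD)
Step 2: n = 100 * (1 - 1.3 / 2.67)
Step 3: n = 100 * (1 - 0.48689)
Step 4: n = 51.3%

51.3


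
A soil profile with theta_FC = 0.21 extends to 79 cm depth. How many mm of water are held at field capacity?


Step 1: Water (mm) = theta_FC * depth (cm) * 10
Step 2: Water = 0.21 * 79 * 10
Step 3: Water = 165.9 mm

165.9


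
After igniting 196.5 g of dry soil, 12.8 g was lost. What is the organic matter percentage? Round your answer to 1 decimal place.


Step 1: OM% = 100 * LOI / sample mass
Step 2: OM = 100 * 12.8 / 196.5
Step 3: OM = 6.5%

6.5


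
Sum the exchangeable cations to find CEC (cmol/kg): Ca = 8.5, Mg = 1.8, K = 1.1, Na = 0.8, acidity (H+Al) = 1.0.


Step 1: CEC = Ca + Mg + K + Na + (H+Al)
Step 2: CEC = 8.5 + 1.8 + 1.1 + 0.8 + 1.0
Step 3: CEC = 13.2 cmol/kg

13.2


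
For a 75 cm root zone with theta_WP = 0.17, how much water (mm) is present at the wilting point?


Step 1: Water (mm) = theta_WP * depth * 10
Step 2: Water = 0.17 * 75 * 10
Step 3: Water = 127.5 mm

127.5


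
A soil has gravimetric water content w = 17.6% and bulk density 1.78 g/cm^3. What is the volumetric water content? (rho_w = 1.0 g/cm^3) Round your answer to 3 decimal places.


Step 1: theta = (w / 100) * BD / rho_w
Step 2: theta = (17.6 / 100) * 1.78 / 1.0
Step 3: theta = 0.176 * 1.78
Step 4: theta = 0.313

0.313


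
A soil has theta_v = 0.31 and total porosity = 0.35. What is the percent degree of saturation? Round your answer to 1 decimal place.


Step 1: S = 100 * theta_v / n
Step 2: S = 100 * 0.31 / 0.35
Step 3: S = 88.6%

88.6


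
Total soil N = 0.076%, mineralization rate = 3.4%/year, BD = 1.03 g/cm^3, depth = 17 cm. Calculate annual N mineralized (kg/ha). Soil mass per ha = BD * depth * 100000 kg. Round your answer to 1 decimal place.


Step 1: Soil mass per ha = BD * depth * 100000 = 1.03 * 17 * 100000 = 1751000 kg
Step 2: Total N pool = soil mass * N%/100 = 1751000 * 0.076/100 = 1330.76 kg/ha
Step 3: N mineralized = N pool * rate%/100 = 1330.76 * 3.4/100 = 45.2 kg/ha/yr

45.2


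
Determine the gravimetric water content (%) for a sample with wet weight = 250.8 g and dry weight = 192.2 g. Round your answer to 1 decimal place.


Step 1: Water mass = wet - dry = 250.8 - 192.2 = 58.6 g
Step 2: w = 100 * water mass / dry mass
Step 3: w = 100 * 58.6 / 192.2 = 30.5%

30.5


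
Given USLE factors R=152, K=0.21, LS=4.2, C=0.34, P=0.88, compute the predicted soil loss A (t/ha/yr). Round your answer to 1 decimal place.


Step 1: A = R * K * LS * C * P
Step 2: R * K = 152 * 0.21 = 31.92
Step 3: (R*K) * LS = 31.92 * 4.2 = 134.064
Step 4: * C * P = 134.064 * 0.34 * 0.88 = 40.1
Step 5: A = 40.1 t/(ha*yr)

40.1


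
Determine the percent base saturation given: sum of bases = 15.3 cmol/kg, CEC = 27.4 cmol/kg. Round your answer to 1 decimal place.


Step 1: BS = 100 * (sum of bases) / CEC
Step 2: BS = 100 * 15.3 / 27.4
Step 3: BS = 55.8%

55.8


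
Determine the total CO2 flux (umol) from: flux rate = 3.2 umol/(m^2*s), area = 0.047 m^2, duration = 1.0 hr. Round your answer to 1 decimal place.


Step 1: Convert time to seconds: 1.0 hr * 3600 = 3600.0 s
Step 2: Total = flux * area * time_s
Step 3: Total = 3.2 * 0.047 * 3600.0
Step 4: Total = 541.4 umol

541.4


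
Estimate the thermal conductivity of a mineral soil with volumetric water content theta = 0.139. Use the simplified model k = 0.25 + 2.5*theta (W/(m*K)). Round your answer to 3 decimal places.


Step 1: k = 0.25 + 2.5 * theta
Step 2: k = 0.25 + 2.5 * 0.139
Step 3: k = 0.25 + 0.348
Step 4: k = 0.598 W/(m*K)

0.598


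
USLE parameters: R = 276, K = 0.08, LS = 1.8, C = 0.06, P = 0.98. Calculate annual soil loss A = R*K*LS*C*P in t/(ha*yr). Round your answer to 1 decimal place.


Step 1: A = R * K * LS * C * P
Step 2: R * K = 276 * 0.08 = 22.08
Step 3: (R*K) * LS = 22.08 * 1.8 = 39.744
Step 4: * C * P = 39.744 * 0.06 * 0.98 = 2.3
Step 5: A = 2.3 t/(ha*yr)

2.3


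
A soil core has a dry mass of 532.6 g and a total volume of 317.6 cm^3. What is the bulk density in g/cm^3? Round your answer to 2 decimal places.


Step 1: Identify the formula: BD = dry mass / volume
Step 2: Substitute values: BD = 532.6 / 317.6
Step 3: BD = 1.68 g/cm^3

1.68


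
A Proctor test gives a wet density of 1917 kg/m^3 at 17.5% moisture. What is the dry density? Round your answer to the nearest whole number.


Step 1: Dry density = wet density / (1 + w/100)
Step 2: Dry density = 1917 / (1 + 17.5/100)
Step 3: Dry density = 1917 / 1.175
Step 4: Dry density = 1631 kg/m^3

1631


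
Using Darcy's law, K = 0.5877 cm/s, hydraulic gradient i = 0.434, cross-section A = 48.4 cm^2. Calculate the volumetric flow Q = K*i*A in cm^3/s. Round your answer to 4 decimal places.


Step 1: Apply Darcy's law: Q = K * i * A
Step 2: Q = 0.5877 * 0.434 * 48.4
Step 3: Q = 12.345 cm^3/s

12.345


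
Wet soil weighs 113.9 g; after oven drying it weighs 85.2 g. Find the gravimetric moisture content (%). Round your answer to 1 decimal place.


Step 1: Water mass = wet - dry = 113.9 - 85.2 = 28.7 g
Step 2: w = 100 * water mass / dry mass
Step 3: w = 100 * 28.7 / 85.2 = 33.7%

33.7


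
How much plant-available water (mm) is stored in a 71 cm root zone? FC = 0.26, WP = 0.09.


Step 1: Available water = (FC - WP) * depth * 10
Step 2: AW = (0.26 - 0.09) * 71 * 10
Step 3: AW = 0.17 * 71 * 10
Step 4: AW = 120.7 mm

120.7


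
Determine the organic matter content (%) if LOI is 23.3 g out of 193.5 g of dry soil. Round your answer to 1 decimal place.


Step 1: OM% = 100 * LOI / sample mass
Step 2: OM = 100 * 23.3 / 193.5
Step 3: OM = 12.0%

12.0


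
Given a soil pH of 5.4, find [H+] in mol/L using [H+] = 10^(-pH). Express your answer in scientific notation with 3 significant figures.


Step 1: [H+] = 10^(-pH)
Step 2: [H+] = 10^(-5.4)
Step 3: [H+] = 3.98e-06 mol/L

3.98e-06


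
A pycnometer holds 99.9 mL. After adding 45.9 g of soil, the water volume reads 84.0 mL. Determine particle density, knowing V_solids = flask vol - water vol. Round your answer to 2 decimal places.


Step 1: Volume of solids = flask volume - water volume with soil
Step 2: V_solids = 99.9 - 84.0 = 15.9 mL
Step 3: Particle density = mass / V_solids = 45.9 / 15.9 = 2.89 g/cm^3

2.89


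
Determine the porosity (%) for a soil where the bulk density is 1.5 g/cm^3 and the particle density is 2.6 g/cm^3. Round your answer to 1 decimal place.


Step 1: Formula: n = 100 * (1 - BD / PD)
Step 2: n = 100 * (1 - 1.5 / 2.6)
Step 3: n = 100 * (1 - 0.57692)
Step 4: n = 42.3%

42.3


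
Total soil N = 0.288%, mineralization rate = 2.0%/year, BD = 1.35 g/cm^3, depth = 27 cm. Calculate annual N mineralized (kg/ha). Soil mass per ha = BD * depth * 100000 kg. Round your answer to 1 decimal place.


Step 1: Soil mass per ha = BD * depth * 100000 = 1.35 * 27 * 100000 = 3645000 kg
Step 2: Total N pool = soil mass * N%/100 = 3645000 * 0.288/100 = 10497.6 kg/ha
Step 3: N mineralized = N pool * rate%/100 = 10497.6 * 2.0/100 = 210.0 kg/ha/yr

210.0


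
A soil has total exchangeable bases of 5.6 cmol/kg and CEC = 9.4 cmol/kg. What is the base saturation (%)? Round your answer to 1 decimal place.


Step 1: BS = 100 * (sum of bases) / CEC
Step 2: BS = 100 * 5.6 / 9.4
Step 3: BS = 59.6%

59.6


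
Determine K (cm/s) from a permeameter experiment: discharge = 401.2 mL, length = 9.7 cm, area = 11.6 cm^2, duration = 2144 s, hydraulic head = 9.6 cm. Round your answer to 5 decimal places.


Step 1: K = Q * L / (A * t * h)
Step 2: Numerator = 401.2 * 9.7 = 3891.64
Step 3: Denominator = 11.6 * 2144 * 9.6 = 238755.84
Step 4: K = 3891.64 / 238755.84 = 0.0163 cm/s

0.0163


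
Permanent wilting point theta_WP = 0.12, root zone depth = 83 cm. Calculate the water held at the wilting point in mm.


Step 1: Water (mm) = theta_WP * depth * 10
Step 2: Water = 0.12 * 83 * 10
Step 3: Water = 99.6 mm

99.6


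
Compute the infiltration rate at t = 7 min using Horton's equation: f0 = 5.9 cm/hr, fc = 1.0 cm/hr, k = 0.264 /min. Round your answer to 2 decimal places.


Step 1: f = fc + (f0 - fc) * exp(-k * t)
Step 2: exp(-0.264 * 7) = 0.157552
Step 3: f = 1.0 + (5.9 - 1.0) * 0.157552
Step 4: f = 1.0 + 4.9 * 0.157552
Step 5: f = 1.77 cm/hr

1.77


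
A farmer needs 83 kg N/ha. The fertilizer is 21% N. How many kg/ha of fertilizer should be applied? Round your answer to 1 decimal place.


Step 1: Fertilizer rate = target N / (N content / 100)
Step 2: Rate = 83 / (21 / 100)
Step 3: Rate = 83 / 0.21
Step 4: Rate = 395.2 kg/ha

395.2


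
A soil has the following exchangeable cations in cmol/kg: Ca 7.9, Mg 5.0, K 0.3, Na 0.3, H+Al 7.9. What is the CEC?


Step 1: CEC = Ca + Mg + K + Na + (H+Al)
Step 2: CEC = 7.9 + 5.0 + 0.3 + 0.3 + 7.9
Step 3: CEC = 21.4 cmol/kg

21.4


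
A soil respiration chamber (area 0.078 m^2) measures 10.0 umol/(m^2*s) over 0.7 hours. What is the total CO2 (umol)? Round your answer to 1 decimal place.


Step 1: Convert time to seconds: 0.7 hr * 3600 = 2520.0 s
Step 2: Total = flux * area * time_s
Step 3: Total = 10.0 * 0.078 * 2520.0
Step 4: Total = 1965.6 umol

1965.6


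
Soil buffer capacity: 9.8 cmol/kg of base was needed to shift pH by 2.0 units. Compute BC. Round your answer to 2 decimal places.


Step 1: BC = change in base / change in pH
Step 2: BC = 9.8 / 2.0
Step 3: BC = 4.9 cmol/(kg*pH unit)

4.9


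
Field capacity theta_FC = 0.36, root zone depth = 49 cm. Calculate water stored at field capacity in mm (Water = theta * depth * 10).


Step 1: Water (mm) = theta_FC * depth (cm) * 10
Step 2: Water = 0.36 * 49 * 10
Step 3: Water = 176.4 mm

176.4


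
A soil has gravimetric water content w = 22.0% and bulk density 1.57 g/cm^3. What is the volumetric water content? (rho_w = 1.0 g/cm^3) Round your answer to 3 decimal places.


Step 1: theta = (w / 100) * BD / rho_w
Step 2: theta = (22.0 / 100) * 1.57 / 1.0
Step 3: theta = 0.22 * 1.57
Step 4: theta = 0.345

0.345


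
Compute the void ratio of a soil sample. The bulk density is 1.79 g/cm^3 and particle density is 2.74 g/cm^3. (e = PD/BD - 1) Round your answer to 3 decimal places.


Step 1: e = PD / BD - 1
Step 2: e = 2.74 / 1.79 - 1
Step 3: e = 1.53073 - 1
Step 4: e = 0.531

0.531


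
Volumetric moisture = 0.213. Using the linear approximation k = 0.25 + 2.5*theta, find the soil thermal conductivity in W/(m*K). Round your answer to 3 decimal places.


Step 1: k = 0.25 + 2.5 * theta
Step 2: k = 0.25 + 2.5 * 0.213
Step 3: k = 0.25 + 0.533
Step 4: k = 0.783 W/(m*K)

0.783


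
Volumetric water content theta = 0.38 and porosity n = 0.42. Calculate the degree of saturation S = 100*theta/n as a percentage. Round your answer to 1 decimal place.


Step 1: S = 100 * theta_v / n
Step 2: S = 100 * 0.38 / 0.42
Step 3: S = 90.5%

90.5


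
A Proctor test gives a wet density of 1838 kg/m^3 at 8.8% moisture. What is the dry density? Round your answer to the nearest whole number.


Step 1: Dry density = wet density / (1 + w/100)
Step 2: Dry density = 1838 / (1 + 8.8/100)
Step 3: Dry density = 1838 / 1.088
Step 4: Dry density = 1689 kg/m^3

1689


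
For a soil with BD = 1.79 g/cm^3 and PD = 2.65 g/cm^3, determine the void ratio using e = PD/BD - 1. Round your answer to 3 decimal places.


Step 1: e = PD / BD - 1
Step 2: e = 2.65 / 1.79 - 1
Step 3: e = 1.48045 - 1
Step 4: e = 0.48

0.48


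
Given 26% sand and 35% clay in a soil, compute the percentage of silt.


Step 1: sand + silt + clay = 100%
Step 2: silt = 100 - sand - clay
Step 3: silt = 100 - 26 - 35
Step 4: silt = 39%

39


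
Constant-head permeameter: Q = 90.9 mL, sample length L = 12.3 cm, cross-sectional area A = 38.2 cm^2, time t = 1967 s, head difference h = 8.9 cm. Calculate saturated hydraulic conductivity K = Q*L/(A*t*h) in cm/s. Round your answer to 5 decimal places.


Step 1: K = Q * L / (A * t * h)
Step 2: Numerator = 90.9 * 12.3 = 1118.07
Step 3: Denominator = 38.2 * 1967 * 8.9 = 668740.66
Step 4: K = 1118.07 / 668740.66 = 0.00167 cm/s

0.00167


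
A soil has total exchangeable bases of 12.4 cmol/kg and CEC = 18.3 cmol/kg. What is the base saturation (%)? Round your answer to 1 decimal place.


Step 1: BS = 100 * (sum of bases) / CEC
Step 2: BS = 100 * 12.4 / 18.3
Step 3: BS = 67.8%

67.8


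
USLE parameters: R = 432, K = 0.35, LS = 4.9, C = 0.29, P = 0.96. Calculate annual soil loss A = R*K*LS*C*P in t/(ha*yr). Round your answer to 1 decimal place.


Step 1: A = R * K * LS * C * P
Step 2: R * K = 432 * 0.35 = 151.2
Step 3: (R*K) * LS = 151.2 * 4.9 = 740.88
Step 4: * C * P = 740.88 * 0.29 * 0.96 = 206.3
Step 5: A = 206.3 t/(ha*yr)

206.3


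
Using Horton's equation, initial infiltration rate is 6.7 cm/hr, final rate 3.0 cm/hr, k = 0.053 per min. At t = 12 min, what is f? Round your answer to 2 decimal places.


Step 1: f = fc + (f0 - fc) * exp(-k * t)
Step 2: exp(-0.053 * 12) = 0.529406
Step 3: f = 3.0 + (6.7 - 3.0) * 0.529406
Step 4: f = 3.0 + 3.7 * 0.529406
Step 5: f = 4.96 cm/hr

4.96


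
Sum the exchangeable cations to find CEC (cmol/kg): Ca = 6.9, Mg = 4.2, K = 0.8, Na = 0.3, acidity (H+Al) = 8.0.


Step 1: CEC = Ca + Mg + K + Na + (H+Al)
Step 2: CEC = 6.9 + 4.2 + 0.8 + 0.3 + 8.0
Step 3: CEC = 20.2 cmol/kg

20.2


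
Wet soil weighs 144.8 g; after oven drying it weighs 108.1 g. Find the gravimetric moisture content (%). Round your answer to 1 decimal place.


Step 1: Water mass = wet - dry = 144.8 - 108.1 = 36.7 g
Step 2: w = 100 * water mass / dry mass
Step 3: w = 100 * 36.7 / 108.1 = 34.0%

34.0


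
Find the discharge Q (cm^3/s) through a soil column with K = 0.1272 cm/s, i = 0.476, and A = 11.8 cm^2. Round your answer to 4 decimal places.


Step 1: Apply Darcy's law: Q = K * i * A
Step 2: Q = 0.1272 * 0.476 * 11.8
Step 3: Q = 0.7145 cm^3/s

0.7145


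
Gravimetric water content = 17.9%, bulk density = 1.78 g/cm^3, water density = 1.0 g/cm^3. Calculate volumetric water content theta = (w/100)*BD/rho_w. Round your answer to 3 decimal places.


Step 1: theta = (w / 100) * BD / rho_w
Step 2: theta = (17.9 / 100) * 1.78 / 1.0
Step 3: theta = 0.179 * 1.78
Step 4: theta = 0.319

0.319


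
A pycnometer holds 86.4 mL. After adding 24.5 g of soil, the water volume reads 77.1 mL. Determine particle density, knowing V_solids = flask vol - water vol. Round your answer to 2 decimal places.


Step 1: Volume of solids = flask volume - water volume with soil
Step 2: V_solids = 86.4 - 77.1 = 9.3 mL
Step 3: Particle density = mass / V_solids = 24.5 / 9.3 = 2.63 g/cm^3

2.63


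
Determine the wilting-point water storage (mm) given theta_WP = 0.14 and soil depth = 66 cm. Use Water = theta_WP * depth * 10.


Step 1: Water (mm) = theta_WP * depth * 10
Step 2: Water = 0.14 * 66 * 10
Step 3: Water = 92.4 mm

92.4


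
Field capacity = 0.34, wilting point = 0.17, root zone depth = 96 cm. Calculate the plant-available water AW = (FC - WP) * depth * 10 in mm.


Step 1: Available water = (FC - WP) * depth * 10
Step 2: AW = (0.34 - 0.17) * 96 * 10
Step 3: AW = 0.17 * 96 * 10
Step 4: AW = 163.2 mm

163.2


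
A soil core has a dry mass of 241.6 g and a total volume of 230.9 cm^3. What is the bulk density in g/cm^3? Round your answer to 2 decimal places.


Step 1: Identify the formula: BD = dry mass / volume
Step 2: Substitute values: BD = 241.6 / 230.9
Step 3: BD = 1.05 g/cm^3

1.05


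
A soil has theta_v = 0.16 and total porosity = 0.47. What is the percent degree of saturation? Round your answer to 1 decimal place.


Step 1: S = 100 * theta_v / n
Step 2: S = 100 * 0.16 / 0.47
Step 3: S = 34.0%

34.0


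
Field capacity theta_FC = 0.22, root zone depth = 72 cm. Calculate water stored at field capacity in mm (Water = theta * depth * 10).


Step 1: Water (mm) = theta_FC * depth (cm) * 10
Step 2: Water = 0.22 * 72 * 10
Step 3: Water = 158.4 mm

158.4


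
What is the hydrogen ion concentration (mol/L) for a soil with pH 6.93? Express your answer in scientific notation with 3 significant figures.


Step 1: [H+] = 10^(-pH)
Step 2: [H+] = 10^(-6.93)
Step 3: [H+] = 1.17e-07 mol/L

1.17e-07


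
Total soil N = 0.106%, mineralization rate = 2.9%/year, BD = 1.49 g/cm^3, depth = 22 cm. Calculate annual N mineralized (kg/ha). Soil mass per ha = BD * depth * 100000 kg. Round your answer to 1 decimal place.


Step 1: Soil mass per ha = BD * depth * 100000 = 1.49 * 22 * 100000 = 3278000 kg
Step 2: Total N pool = soil mass * N%/100 = 3278000 * 0.106/100 = 3474.68 kg/ha
Step 3: N mineralized = N pool * rate%/100 = 3474.68 * 2.9/100 = 100.8 kg/ha/yr

100.8


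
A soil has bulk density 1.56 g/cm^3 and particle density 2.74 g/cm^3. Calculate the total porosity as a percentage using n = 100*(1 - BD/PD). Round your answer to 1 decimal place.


Step 1: Formula: n = 100 * (1 - BD / PD)
Step 2: n = 100 * (1 - 1.56 / 2.74)
Step 3: n = 100 * (1 - 0.56934)
Step 4: n = 43.1%

43.1


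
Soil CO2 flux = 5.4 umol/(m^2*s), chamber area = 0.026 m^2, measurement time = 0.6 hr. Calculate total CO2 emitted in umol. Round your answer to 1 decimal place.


Step 1: Convert time to seconds: 0.6 hr * 3600 = 2160.0 s
Step 2: Total = flux * area * time_s
Step 3: Total = 5.4 * 0.026 * 2160.0
Step 4: Total = 303.3 umol

303.3


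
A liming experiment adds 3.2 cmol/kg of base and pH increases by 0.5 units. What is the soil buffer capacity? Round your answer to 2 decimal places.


Step 1: BC = change in base / change in pH
Step 2: BC = 3.2 / 0.5
Step 3: BC = 6.4 cmol/(kg*pH unit)

6.4


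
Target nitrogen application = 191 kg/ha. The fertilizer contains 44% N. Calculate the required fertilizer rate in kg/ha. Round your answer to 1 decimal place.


Step 1: Fertilizer rate = target N / (N content / 100)
Step 2: Rate = 191 / (44 / 100)
Step 3: Rate = 191 / 0.44
Step 4: Rate = 434.1 kg/ha

434.1


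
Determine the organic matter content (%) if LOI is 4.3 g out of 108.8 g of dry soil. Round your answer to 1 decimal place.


Step 1: OM% = 100 * LOI / sample mass
Step 2: OM = 100 * 4.3 / 108.8
Step 3: OM = 4.0%

4.0


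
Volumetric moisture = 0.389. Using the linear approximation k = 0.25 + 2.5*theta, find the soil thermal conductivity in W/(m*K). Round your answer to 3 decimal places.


Step 1: k = 0.25 + 2.5 * theta
Step 2: k = 0.25 + 2.5 * 0.389
Step 3: k = 0.25 + 0.973
Step 4: k = 1.223 W/(m*K)

1.223


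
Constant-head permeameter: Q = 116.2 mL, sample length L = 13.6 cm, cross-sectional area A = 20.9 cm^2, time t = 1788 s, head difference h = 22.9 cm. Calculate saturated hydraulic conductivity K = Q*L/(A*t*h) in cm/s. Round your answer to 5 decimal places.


Step 1: K = Q * L / (A * t * h)
Step 2: Numerator = 116.2 * 13.6 = 1580.32
Step 3: Denominator = 20.9 * 1788 * 22.9 = 855754.68
Step 4: K = 1580.32 / 855754.68 = 0.00185 cm/s

0.00185


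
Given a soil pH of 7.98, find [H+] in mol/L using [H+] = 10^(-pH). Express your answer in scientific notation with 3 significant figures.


Step 1: [H+] = 10^(-pH)
Step 2: [H+] = 10^(-7.98)
Step 3: [H+] = 1.05e-08 mol/L

1.05e-08


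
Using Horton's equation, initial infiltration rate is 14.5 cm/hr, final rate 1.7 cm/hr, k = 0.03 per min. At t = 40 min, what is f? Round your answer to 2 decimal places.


Step 1: f = fc + (f0 - fc) * exp(-k * t)
Step 2: exp(-0.03 * 40) = 0.301194
Step 3: f = 1.7 + (14.5 - 1.7) * 0.301194
Step 4: f = 1.7 + 12.8 * 0.301194
Step 5: f = 5.56 cm/hr

5.56


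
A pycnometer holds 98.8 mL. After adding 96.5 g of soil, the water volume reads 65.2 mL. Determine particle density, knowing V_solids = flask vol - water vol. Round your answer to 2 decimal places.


Step 1: Volume of solids = flask volume - water volume with soil
Step 2: V_solids = 98.8 - 65.2 = 33.6 mL
Step 3: Particle density = mass / V_solids = 96.5 / 33.6 = 2.87 g/cm^3

2.87


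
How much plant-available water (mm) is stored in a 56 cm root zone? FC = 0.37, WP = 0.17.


Step 1: Available water = (FC - WP) * depth * 10
Step 2: AW = (0.37 - 0.17) * 56 * 10
Step 3: AW = 0.2 * 56 * 10
Step 4: AW = 112.0 mm

112.0


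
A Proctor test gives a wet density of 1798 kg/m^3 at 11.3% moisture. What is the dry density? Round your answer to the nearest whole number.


Step 1: Dry density = wet density / (1 + w/100)
Step 2: Dry density = 1798 / (1 + 11.3/100)
Step 3: Dry density = 1798 / 1.113
Step 4: Dry density = 1615 kg/m^3

1615


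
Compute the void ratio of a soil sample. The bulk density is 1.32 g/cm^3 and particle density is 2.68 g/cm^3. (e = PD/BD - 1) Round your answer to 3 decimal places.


Step 1: e = PD / BD - 1
Step 2: e = 2.68 / 1.32 - 1
Step 3: e = 2.0303 - 1
Step 4: e = 1.03

1.03


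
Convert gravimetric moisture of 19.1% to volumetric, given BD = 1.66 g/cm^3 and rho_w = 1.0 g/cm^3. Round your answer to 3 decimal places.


Step 1: theta = (w / 100) * BD / rho_w
Step 2: theta = (19.1 / 100) * 1.66 / 1.0
Step 3: theta = 0.191 * 1.66
Step 4: theta = 0.317

0.317


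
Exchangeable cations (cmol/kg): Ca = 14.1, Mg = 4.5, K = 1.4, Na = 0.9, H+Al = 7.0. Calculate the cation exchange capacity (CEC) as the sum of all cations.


Step 1: CEC = Ca + Mg + K + Na + (H+Al)
Step 2: CEC = 14.1 + 4.5 + 1.4 + 0.9 + 7.0
Step 3: CEC = 27.9 cmol/kg

27.9


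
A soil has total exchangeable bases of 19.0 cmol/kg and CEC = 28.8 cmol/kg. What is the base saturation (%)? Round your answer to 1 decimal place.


Step 1: BS = 100 * (sum of bases) / CEC
Step 2: BS = 100 * 19.0 / 28.8
Step 3: BS = 66.0%

66.0


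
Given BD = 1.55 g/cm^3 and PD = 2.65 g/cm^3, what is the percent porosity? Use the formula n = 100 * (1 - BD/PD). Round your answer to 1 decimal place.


Step 1: Formula: n = 100 * (1 - BD / PD)
Step 2: n = 100 * (1 - 1.55 / 2.65)
Step 3: n = 100 * (1 - 0.58491)
Step 4: n = 41.5%

41.5


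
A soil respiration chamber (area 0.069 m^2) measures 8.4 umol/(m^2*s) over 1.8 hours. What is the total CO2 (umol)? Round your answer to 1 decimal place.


Step 1: Convert time to seconds: 1.8 hr * 3600 = 6480.0 s
Step 2: Total = flux * area * time_s
Step 3: Total = 8.4 * 0.069 * 6480.0
Step 4: Total = 3755.8 umol

3755.8


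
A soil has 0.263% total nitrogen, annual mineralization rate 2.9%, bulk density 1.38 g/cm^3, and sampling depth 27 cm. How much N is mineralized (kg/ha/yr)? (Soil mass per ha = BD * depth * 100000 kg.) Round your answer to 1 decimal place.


Step 1: Soil mass per ha = BD * depth * 100000 = 1.38 * 27 * 100000 = 3726000 kg
Step 2: Total N pool = soil mass * N%/100 = 3726000 * 0.263/100 = 9799.38 kg/ha
Step 3: N mineralized = N pool * rate%/100 = 9799.38 * 2.9/100 = 284.2 kg/ha/yr

284.2


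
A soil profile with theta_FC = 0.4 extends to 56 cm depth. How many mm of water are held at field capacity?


Step 1: Water (mm) = theta_FC * depth (cm) * 10
Step 2: Water = 0.4 * 56 * 10
Step 3: Water = 224.0 mm

224.0
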